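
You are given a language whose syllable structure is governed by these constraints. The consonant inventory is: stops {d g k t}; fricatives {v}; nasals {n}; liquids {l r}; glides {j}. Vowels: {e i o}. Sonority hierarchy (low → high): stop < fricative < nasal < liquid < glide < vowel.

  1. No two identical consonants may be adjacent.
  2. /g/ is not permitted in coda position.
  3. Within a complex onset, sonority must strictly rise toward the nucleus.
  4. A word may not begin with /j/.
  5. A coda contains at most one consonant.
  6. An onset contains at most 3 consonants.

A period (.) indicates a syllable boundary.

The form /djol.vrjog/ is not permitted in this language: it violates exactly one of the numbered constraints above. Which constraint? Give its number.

/djol.vrjog/: syllable 2 coda contains /g/.
This is a violation of constraint 2: "/g/ is not permitted in coda position."
The remaining constraints (1, 3, 4, 5, 6) are satisfied.

2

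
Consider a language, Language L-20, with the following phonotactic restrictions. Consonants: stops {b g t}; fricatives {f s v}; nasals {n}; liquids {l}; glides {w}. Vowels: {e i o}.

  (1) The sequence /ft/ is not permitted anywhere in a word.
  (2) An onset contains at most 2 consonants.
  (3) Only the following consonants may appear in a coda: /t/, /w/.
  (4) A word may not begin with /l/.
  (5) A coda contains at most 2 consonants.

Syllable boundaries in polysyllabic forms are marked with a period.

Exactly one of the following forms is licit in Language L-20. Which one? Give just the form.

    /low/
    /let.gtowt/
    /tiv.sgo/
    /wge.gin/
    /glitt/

/low/ — violates constraint 4: word begins with /l/ → illicit
/let.gtowt/ — violates constraint 4: word begins with /l/ → illicit
/tiv.sgo/ — violates constraint 3: syllable 1 coda contains /v/, which is not a licensed coda consonant → illicit
/wge.gin/ — violates constraint 3: syllable 2 coda contains /n/, which is not a licensed coda consonant → illicit
/glitt/ — σ1 onset /gl/ (2C), coda /tt/ (2C) ok → licit

/glitt/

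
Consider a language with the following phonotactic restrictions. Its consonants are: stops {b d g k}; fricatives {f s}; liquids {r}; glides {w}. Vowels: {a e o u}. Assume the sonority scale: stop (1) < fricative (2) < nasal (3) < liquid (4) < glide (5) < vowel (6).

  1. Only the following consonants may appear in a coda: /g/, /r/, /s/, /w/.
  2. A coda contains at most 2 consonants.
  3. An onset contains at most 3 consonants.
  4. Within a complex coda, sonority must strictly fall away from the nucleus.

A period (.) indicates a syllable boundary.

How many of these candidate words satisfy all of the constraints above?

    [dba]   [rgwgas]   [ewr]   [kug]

[dba] — σ1 onset /db/ (2C), coda /∅/ ok → phonotactically legal
[rgwgas] — violates constraint 3: syllable 1 onset /rgwg/ has 4 consonants (> 3) → phonotactically illegal
[ewr] — σ1 onset /∅/, coda /wr/ (5→4 falls) ok → phonotactically legal
[kug] — σ1 onset /k/, coda /g/ ok → phonotactically legal
Phonotactically legal: [dba], [ewr], [kug] → 3.

3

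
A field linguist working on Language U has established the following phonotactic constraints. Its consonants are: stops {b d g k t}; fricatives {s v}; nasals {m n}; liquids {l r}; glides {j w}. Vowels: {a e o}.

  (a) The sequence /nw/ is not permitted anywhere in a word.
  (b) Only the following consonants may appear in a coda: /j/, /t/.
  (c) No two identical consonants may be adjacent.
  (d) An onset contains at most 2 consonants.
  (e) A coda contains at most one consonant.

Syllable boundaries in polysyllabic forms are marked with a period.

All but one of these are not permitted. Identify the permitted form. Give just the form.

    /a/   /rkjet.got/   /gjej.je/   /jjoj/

/a/ — σ1 onset /∅/, coda /∅/ ok → permitted
/rkjet.got/ — violates constraint (d): syllable 1 onset /rkj/ has 3 consonants (> 2) → not permitted
/gjej.je/ — violates constraint (c): adjacent identical consonants /jj/ → not permitted
/jjoj/ — violates constraint (c): adjacent identical consonants /jj/ → not permitted

/a/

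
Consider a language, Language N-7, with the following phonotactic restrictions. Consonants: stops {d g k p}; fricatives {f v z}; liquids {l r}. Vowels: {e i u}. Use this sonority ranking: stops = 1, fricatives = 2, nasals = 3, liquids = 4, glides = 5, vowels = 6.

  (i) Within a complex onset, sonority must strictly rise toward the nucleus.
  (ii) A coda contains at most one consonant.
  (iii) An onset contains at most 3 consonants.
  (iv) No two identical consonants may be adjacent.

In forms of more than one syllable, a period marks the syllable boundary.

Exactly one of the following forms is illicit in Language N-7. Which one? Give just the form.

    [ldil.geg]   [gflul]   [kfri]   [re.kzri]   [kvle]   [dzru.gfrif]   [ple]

[ldil.geg]

[ldil.geg] — violates constraint (i): syllable 1 onset /ld/: /l/ (liquid, 4) → /d/ (stop, 1) does not rise → illicit
[gflul] — σ1 onset /gfl/ (1→2→4 rises), coda /l/ ok → licit
[kfri] — σ1 onset /kfr/ (1→2→4 rises), coda /∅/ ok → licit
[re.kzri] — σ1 onset /r/, coda /∅/ ok; σ2 onset /kzr/ (1→2→4 rises), coda /∅/ ok → licit
[kvle] — σ1 onset /kvl/ (1→2→4 rises), coda /∅/ ok → licit
[dzru.gfrif] — σ1 onset /dzr/ (1→2→4 rises), coda /∅/ ok; σ2 onset /gfr/ (1→2→4 rises), coda /f/ ok → licit
[ple] — σ1 onset /pl/ (1→4 rises), coda /∅/ ok → licit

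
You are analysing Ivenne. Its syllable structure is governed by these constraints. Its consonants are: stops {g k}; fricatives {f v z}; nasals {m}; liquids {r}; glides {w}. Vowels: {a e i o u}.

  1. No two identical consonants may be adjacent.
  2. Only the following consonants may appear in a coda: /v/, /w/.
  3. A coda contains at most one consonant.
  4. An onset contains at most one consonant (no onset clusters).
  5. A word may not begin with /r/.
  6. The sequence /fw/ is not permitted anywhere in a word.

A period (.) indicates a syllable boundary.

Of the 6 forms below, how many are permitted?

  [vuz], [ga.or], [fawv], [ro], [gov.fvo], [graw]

0

[vuz] — violates constraint 2: syllable 1 coda contains /z/, which is not a licensed coda consonant → not permitted
[ga.or] — violates constraint 2: syllable 2 coda contains /r/, which is not a licensed coda consonant → not permitted
[fawv] — violates constraint 3: syllable 1 coda /wv/ has 2 consonants (> 1) → not permitted
[ro] — violates constraint 5: word begins with /r/ → not permitted
[gov.fvo] — violates constraint 4: syllable 2 onset /fv/ has 2 consonants (> 1) → not permitted
[graw] — violates constraint 4: syllable 1 onset /gr/ has 2 consonants (> 1) → not permitted
No form is permitted → 0.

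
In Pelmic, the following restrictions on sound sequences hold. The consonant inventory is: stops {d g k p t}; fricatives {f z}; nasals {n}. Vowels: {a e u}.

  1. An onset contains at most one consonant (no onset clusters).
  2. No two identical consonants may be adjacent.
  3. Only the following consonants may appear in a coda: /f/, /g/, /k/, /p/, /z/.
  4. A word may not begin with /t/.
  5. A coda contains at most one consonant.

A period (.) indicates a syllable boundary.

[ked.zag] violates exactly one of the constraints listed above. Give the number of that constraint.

3

[ked.zag]: syllable 1 coda contains /d/, which is not a licensed coda consonant.
This is a violation of constraint 3: "Only the following consonants may appear in a coda: /f/, /g/, /k/, /p/, /z/."
The remaining constraints (1, 2, 4, 5) are satisfied.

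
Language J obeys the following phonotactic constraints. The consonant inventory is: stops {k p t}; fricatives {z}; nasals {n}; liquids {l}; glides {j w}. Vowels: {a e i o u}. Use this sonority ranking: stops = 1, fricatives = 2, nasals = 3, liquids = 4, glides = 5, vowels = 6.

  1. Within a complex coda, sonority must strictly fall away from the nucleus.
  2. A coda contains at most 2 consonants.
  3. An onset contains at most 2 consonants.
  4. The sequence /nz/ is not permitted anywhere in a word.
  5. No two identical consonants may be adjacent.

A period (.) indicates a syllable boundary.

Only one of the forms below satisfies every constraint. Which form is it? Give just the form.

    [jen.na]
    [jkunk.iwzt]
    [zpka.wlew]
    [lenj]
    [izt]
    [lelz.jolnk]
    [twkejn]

[jen.na] — violates constraint 5: adjacent identical consonants /nn/ → ill-formed
[jkunk.iwzt] — violates constraint 2: syllable 2 coda /wzt/ has 3 consonants (> 2) → ill-formed
[zpka.wlew] — violates constraint 3: syllable 1 onset /zpk/ has 3 consonants (> 2) → ill-formed
[lenj] — violates constraint 1: syllable 1 coda /nj/: /n/ (nasal, 3) → /j/ (glide, 5) does not fall → ill-formed
[izt] — σ1 onset /∅/, coda /zt/ (2→1 falls) ok → well-formed
[lelz.jolnk] — violates constraint 2: syllable 2 coda /lnk/ has 3 consonants (> 2) → ill-formed
[twkejn] — violates constraint 3: syllable 1 onset /twk/ has 3 consonants (> 2) → ill-formed

[izt]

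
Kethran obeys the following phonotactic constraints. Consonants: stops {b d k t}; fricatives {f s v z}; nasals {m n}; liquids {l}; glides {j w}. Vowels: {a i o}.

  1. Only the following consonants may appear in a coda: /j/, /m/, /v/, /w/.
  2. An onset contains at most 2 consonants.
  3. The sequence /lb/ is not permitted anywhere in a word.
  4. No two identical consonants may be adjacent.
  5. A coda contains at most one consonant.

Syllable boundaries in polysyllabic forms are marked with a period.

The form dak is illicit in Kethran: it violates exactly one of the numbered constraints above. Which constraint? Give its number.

1

dak: syllable 1 coda contains /k/, which is not a licensed coda consonant.
This is a violation of constraint 1: "Only the following consonants may appear in a coda: /j/, /m/, /v/, /w/."
The remaining constraints (2, 3, 4, 5) are satisfied.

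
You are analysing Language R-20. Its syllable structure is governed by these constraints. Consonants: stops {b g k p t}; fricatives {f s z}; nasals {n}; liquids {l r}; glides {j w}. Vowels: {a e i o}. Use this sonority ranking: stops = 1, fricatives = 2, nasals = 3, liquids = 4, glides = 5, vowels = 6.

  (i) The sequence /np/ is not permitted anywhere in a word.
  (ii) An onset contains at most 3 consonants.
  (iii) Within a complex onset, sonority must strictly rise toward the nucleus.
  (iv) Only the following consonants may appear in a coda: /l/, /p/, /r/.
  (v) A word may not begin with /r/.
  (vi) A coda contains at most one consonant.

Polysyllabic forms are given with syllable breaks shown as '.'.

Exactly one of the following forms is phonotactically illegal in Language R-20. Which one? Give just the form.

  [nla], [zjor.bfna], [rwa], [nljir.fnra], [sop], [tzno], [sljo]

[rwa]

[nla] — σ1 onset /nl/ (3→4 rises), coda /∅/ ok → phonotactically legal
[zjor.bfna] — σ1 onset /zj/ (2→5 rises), coda /r/ ok; σ2 onset /bfn/ (1→2→3 rises), coda /∅/ ok → phonotactically legal
[rwa] — violates constraint (v): word begins with /r/ → phonotactically illegal
[nljir.fnra] — σ1 onset /nlj/ (3→4→5 rises), coda /r/ ok; σ2 onset /fnr/ (2→3→4 rises), coda /∅/ ok → phonotactically legal
[sop] — σ1 onset /s/, coda /p/ ok → phonotactically legal
[tzno] — σ1 onset /tzn/ (1→2→3 rises), coda /∅/ ok → phonotactically legal
[sljo] — σ1 onset /slj/ (2→4→5 rises), coda /∅/ ok → phonotactically legal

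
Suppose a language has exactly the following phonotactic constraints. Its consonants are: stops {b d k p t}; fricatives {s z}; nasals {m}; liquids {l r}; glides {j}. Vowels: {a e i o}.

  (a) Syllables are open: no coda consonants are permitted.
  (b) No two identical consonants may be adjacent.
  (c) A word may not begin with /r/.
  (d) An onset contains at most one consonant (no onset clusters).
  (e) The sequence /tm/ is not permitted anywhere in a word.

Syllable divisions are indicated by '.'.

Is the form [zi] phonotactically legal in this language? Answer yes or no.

[zi] — σ1 onset /z/, coda /∅/ ok → phonotactically legal

yes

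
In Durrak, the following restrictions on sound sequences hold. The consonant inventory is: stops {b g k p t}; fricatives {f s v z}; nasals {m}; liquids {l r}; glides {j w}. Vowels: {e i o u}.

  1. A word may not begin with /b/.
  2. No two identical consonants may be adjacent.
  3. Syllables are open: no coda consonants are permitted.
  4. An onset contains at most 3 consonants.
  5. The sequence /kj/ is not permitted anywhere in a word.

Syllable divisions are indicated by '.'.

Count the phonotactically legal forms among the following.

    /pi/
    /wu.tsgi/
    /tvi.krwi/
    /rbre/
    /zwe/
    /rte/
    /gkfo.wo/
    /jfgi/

8

/pi/ — σ1 onset /p/, coda /∅/ ok → phonotactically legal
/wu.tsgi/ — σ1 onset /w/, coda /∅/ ok; σ2 onset /tsg/ (3C), coda /∅/ ok → phonotactically legal
/tvi.krwi/ — σ1 onset /tv/ (2C), coda /∅/ ok; σ2 onset /krw/ (3C), coda /∅/ ok → phonotactically legal
/rbre/ — σ1 onset /rbr/ (3C), coda /∅/ ok → phonotactically legal
/zwe/ — σ1 onset /zw/ (2C), coda /∅/ ok → phonotactically legal
/rte/ — σ1 onset /rt/ (2C), coda /∅/ ok → phonotactically legal
/gkfo.wo/ — σ1 onset /gkf/ (3C), coda /∅/ ok; σ2 onset /w/, coda /∅/ ok → phonotactically legal
/jfgi/ — σ1 onset /jfg/ (3C), coda /∅/ ok → phonotactically legal
Phonotactically legal: /pi/, /wu.tsgi/, /tvi.krwi/, /rbre/, /zwe/, /rte/, /gkfo.wo/, /jfgi/ → 8.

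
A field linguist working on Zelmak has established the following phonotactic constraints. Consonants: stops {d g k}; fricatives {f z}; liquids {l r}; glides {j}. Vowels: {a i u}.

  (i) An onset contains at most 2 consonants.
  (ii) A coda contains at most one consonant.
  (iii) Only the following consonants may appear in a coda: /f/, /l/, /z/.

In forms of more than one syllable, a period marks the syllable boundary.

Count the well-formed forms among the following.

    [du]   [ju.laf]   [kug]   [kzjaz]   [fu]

3

[du] — σ1 onset /d/, coda /∅/ ok → well-formed
[ju.laf] — σ1 onset /j/, coda /∅/ ok; σ2 onset /l/, coda /f/ ok → well-formed
[kug] — violates constraint (iii): syllable 1 coda contains /g/, which is not a licensed coda consonant → ill-formed
[kzjaz] — violates constraint (i): syllable 1 onset /kzj/ has 3 consonants (> 2) → ill-formed
[fu] — σ1 onset /f/, coda /∅/ ok → well-formed
Well-formed: [du], [ju.laf], [fu] → 3.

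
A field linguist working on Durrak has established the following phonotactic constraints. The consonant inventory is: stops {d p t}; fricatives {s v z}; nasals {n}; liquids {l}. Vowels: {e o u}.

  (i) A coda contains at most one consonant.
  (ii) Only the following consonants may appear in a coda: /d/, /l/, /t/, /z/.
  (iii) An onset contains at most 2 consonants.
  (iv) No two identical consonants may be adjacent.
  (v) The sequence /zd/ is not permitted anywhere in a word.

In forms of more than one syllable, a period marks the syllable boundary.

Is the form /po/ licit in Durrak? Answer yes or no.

/po/ — σ1 onset /p/, coda /∅/ ok → licit

yes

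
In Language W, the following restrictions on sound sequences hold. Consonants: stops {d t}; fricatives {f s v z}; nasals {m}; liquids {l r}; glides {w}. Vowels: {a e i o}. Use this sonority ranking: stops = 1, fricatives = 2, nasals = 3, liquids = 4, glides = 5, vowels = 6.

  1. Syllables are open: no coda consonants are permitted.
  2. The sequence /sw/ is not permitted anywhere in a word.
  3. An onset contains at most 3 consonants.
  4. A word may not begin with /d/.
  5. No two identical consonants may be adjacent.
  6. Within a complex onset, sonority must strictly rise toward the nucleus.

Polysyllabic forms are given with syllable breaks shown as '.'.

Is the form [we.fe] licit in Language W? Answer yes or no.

[we.fe] — σ1 onset /w/, coda /∅/ ok; σ2 onset /f/, coda /∅/ ok → licit

yes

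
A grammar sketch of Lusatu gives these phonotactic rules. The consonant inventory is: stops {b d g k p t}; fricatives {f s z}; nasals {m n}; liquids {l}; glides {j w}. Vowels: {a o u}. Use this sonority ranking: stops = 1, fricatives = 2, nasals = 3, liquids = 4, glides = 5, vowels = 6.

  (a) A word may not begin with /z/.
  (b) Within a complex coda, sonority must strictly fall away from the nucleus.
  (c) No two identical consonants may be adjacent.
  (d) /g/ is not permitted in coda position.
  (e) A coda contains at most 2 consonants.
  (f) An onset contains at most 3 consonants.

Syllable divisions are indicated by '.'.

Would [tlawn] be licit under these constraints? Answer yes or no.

[tlawn] — σ1 onset /tl/ (2C), coda /wn/ (5→3 falls) ok → licit

yes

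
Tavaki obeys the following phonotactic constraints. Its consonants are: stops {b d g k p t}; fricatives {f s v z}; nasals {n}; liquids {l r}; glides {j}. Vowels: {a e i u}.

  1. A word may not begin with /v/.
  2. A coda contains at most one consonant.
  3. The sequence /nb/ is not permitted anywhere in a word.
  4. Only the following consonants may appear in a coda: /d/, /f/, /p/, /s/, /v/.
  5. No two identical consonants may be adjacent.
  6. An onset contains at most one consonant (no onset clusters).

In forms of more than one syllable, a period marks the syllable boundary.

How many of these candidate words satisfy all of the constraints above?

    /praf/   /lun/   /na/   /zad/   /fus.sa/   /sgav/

/praf/ — violates constraint 6: syllable 1 onset /pr/ has 2 consonants (> 1) → illicit
/lun/ — violates constraint 4: syllable 1 coda contains /n/, which is not a licensed coda consonant → illicit
/na/ — σ1 onset /n/, coda /∅/ ok → licit
/zad/ — σ1 onset /z/, coda /d/ ok → licit
/fus.sa/ — violates constraint 5: adjacent identical consonants /ss/ → illicit
/sgav/ — violates constraint 6: syllable 1 onset /sg/ has 2 consonants (> 1) → illicit
Licit: /na/, /zad/ → 2.

2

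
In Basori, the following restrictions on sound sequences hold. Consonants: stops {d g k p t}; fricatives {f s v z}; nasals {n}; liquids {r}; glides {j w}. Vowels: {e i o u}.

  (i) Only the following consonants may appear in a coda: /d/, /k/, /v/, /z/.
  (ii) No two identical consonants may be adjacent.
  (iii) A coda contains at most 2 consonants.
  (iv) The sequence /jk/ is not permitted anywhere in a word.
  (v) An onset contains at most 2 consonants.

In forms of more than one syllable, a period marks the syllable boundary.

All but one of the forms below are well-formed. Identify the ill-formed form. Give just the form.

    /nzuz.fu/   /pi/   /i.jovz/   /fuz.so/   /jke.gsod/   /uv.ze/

/nzuz.fu/ — σ1 onset /nz/ (2C), coda /z/ ok; σ2 onset /f/, coda /∅/ ok → well-formed
/pi/ — σ1 onset /p/, coda /∅/ ok → well-formed
/i.jovz/ — σ1 onset /∅/, coda /∅/ ok; σ2 onset /j/, coda /vz/ (2C) ok → well-formed
/fuz.so/ — σ1 onset /f/, coda /z/ ok; σ2 onset /s/, coda /∅/ ok → well-formed
/jke.gsod/ — violates constraint (iv): contains banned sequence /jk/ → ill-formed
/uv.ze/ — σ1 onset /∅/, coda /v/ ok; σ2 onset /z/, coda /∅/ ok → well-formed

/jke.gsod/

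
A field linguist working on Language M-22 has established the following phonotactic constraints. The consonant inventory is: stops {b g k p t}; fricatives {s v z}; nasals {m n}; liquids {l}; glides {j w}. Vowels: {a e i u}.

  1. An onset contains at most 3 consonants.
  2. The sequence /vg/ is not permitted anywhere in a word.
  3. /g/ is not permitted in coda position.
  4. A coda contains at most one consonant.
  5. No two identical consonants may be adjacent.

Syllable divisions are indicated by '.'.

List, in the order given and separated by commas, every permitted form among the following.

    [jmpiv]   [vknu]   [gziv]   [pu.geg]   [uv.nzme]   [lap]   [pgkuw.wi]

[jmpiv], [vknu], [gziv], [uv.nzme], [lap]

[jmpiv] — σ1 onset /jmp/ (3C), coda /v/ ok → permitted
[vknu] — σ1 onset /vkn/ (3C), coda /∅/ ok → permitted
[gziv] — σ1 onset /gz/ (2C), coda /v/ ok → permitted
[pu.geg] — violates constraint 3: syllable 2 coda contains /g/ → not permitted
[uv.nzme] — σ1 onset /∅/, coda /v/ ok; σ2 onset /nzm/ (3C), coda /∅/ ok → permitted
[lap] — σ1 onset /l/, coda /p/ ok → permitted
[pgkuw.wi] — violates constraint 5: adjacent identical consonants /ww/ → not permitted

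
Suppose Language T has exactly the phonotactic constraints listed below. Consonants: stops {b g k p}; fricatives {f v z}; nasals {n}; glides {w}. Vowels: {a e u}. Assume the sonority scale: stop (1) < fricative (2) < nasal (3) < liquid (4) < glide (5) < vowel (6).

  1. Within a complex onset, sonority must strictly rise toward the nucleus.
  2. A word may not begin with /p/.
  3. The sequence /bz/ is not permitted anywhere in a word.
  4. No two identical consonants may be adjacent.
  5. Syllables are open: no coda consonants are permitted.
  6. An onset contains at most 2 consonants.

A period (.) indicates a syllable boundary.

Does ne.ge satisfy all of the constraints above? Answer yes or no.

ne.ge — σ1 onset /n/, coda /∅/ ok; σ2 onset /g/, coda /∅/ ok → phonotactically legal

yes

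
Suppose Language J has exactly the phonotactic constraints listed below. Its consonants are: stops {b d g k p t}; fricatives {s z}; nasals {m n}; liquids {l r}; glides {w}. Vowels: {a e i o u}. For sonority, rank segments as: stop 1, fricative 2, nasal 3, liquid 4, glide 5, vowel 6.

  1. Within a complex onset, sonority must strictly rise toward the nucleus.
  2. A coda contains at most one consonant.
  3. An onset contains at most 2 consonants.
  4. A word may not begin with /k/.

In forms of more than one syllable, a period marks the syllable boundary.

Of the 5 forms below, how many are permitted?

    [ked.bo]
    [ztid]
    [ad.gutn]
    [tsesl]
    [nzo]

[ked.bo] — violates constraint 4: word begins with /k/ → not permitted
[ztid] — violates constraint 1: syllable 1 onset /zt/: /z/ (fricative, 2) → /t/ (stop, 1) does not rise → not permitted
[ad.gutn] — violates constraint 2: syllable 2 coda /tn/ has 2 consonants (> 1) → not permitted
[tsesl] — violates constraint 2: syllable 1 coda /sl/ has 2 consonants (> 1) → not permitted
[nzo] — violates constraint 1: syllable 1 onset /nz/: /n/ (nasal, 3) → /z/ (fricative, 2) does not rise → not permitted
No form is permitted → 0.

0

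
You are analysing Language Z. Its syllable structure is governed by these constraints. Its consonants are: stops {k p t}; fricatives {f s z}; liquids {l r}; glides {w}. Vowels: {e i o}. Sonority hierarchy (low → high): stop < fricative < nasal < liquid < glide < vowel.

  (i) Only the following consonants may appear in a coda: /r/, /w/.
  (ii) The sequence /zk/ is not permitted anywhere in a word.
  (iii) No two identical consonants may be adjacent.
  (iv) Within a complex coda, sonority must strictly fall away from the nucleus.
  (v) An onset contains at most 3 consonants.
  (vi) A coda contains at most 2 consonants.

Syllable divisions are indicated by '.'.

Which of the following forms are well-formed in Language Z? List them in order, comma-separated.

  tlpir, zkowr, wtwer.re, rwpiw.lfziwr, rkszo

tlpir, rwpiw.lfziwr

tlpir — σ1 onset /tlp/ (3C), coda /r/ ok → well-formed
zkowr — violates constraint (ii): contains banned sequence /zk/ → ill-formed
wtwer.re — violates constraint (iii): adjacent identical consonants /rr/ → ill-formed
rwpiw.lfziwr — σ1 onset /rwp/ (3C), coda /w/ ok; σ2 onset /lfz/ (3C), coda /wr/ (5→4 falls) ok → well-formed
rkszo — violates constraint (v): syllable 1 onset /rksz/ has 4 consonants (> 3) → ill-formed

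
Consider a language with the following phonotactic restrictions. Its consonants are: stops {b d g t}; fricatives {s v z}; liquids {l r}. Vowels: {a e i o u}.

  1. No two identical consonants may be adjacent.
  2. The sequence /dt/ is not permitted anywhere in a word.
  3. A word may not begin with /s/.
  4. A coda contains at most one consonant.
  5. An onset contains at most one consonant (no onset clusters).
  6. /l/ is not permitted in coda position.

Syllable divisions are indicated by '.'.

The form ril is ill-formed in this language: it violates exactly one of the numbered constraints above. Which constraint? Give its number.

ril: syllable 1 coda contains /l/.
This is a violation of constraint 6: "/l/ is not permitted in coda position."
The remaining constraints (1, 2, 3, 4, 5) are satisfied.

6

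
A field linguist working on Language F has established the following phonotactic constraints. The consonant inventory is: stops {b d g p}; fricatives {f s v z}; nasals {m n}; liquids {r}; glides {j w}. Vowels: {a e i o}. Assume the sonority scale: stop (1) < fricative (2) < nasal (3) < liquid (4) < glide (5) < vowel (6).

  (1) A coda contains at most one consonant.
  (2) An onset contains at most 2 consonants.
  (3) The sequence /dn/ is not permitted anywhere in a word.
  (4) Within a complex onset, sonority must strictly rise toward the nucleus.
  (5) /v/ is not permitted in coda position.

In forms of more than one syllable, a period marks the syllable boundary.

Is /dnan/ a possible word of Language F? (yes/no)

/dnan/ — violates constraint 3: contains banned sequence /dn/ → illicit

no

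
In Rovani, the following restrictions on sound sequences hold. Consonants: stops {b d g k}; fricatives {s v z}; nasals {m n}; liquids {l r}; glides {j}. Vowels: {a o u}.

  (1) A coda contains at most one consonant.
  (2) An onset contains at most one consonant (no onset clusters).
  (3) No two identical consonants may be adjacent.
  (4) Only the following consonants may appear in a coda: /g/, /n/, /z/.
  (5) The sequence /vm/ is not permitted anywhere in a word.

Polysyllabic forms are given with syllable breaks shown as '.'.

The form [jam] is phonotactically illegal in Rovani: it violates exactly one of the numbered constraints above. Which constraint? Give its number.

4

[jam]: syllable 1 coda contains /m/, which is not a licensed coda consonant.
This is a violation of constraint 4: "Only the following consonants may appear in a coda: /g/, /n/, /z/."
The remaining constraints (1, 2, 3, 5) are satisfied.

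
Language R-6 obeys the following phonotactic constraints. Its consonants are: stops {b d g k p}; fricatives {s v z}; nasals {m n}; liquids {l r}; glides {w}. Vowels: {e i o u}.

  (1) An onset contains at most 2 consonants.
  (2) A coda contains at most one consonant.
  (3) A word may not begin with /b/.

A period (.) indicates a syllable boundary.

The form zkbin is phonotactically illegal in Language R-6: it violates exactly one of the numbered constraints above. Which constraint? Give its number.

1

zkbin: syllable 1 onset /zkb/ has 3 consonants (> 2).
This is a violation of constraint 1: "An onset contains at most 2 consonants."
The remaining constraints (2, 3) are satisfied.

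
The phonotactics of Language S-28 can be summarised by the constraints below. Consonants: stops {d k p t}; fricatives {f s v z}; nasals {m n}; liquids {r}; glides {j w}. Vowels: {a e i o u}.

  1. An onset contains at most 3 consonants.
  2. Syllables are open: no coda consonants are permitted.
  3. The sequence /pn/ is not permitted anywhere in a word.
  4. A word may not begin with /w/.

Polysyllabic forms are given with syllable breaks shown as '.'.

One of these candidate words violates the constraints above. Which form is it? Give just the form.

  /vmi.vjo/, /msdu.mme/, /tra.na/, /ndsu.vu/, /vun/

/vun/

/vmi.vjo/ — σ1 onset /vm/ (2C), coda /∅/ ok; σ2 onset /vj/ (2C), coda /∅/ ok → permitted
/msdu.mme/ — σ1 onset /msd/ (3C), coda /∅/ ok; σ2 onset /mm/ (2C), coda /∅/ ok → permitted
/tra.na/ — σ1 onset /tr/ (2C), coda /∅/ ok; σ2 onset /n/, coda /∅/ ok → permitted
/ndsu.vu/ — σ1 onset /nds/ (3C), coda /∅/ ok; σ2 onset /v/, coda /∅/ ok → permitted
/vun/ — violates constraint 2: syllable 1 coda /n/ has 1 consonant (> 0) → not permitted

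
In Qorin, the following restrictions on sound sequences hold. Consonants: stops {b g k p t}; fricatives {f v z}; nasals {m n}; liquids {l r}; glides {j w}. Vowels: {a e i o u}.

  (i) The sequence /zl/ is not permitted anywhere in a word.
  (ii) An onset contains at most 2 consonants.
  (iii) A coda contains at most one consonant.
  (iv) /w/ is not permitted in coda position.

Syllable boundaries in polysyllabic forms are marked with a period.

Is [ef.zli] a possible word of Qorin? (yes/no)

no

[ef.zli] — violates constraint (i): contains banned sequence /zl/ → not permitted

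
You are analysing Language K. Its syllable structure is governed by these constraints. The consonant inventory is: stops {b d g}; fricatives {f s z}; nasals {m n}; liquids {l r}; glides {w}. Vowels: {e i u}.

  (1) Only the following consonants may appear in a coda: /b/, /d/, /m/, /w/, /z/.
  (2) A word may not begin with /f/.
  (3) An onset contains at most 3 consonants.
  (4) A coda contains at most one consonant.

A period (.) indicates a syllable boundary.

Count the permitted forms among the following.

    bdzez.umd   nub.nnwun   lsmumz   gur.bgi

bdzez.umd — violates constraint 4: syllable 2 coda /md/ has 2 consonants (> 1) → not permitted
nub.nnwun — violates constraint 1: syllable 2 coda contains /n/, which is not a licensed coda consonant → not permitted
lsmumz — violates constraint 4: syllable 1 coda /mz/ has 2 consonants (> 1) → not permitted
gur.bgi — violates constraint 1: syllable 1 coda contains /r/, which is not a licensed coda consonant → not permitted
No form is permitted → 0.

0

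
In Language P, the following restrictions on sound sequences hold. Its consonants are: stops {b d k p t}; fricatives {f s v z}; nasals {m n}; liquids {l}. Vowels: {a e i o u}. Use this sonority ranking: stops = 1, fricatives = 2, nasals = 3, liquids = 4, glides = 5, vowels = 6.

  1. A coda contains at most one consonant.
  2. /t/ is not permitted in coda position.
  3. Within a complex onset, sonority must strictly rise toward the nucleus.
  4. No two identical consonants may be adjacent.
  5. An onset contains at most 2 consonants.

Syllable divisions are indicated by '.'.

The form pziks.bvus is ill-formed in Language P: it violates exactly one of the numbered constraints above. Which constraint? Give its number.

1

pziks.bvus: syllable 1 coda /ks/ has 2 consonants (> 1).
This is a violation of constraint 1: "A coda contains at most one consonant."
The remaining constraints (2, 3, 4, 5) are satisfied.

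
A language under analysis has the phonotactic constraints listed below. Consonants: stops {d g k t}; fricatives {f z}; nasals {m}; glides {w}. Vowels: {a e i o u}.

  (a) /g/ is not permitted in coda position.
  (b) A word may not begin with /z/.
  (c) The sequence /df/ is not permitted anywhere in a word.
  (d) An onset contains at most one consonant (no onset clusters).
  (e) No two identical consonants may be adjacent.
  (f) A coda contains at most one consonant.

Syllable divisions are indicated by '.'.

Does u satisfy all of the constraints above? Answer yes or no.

yes

u — σ1 onset /∅/, coda /∅/ ok → licit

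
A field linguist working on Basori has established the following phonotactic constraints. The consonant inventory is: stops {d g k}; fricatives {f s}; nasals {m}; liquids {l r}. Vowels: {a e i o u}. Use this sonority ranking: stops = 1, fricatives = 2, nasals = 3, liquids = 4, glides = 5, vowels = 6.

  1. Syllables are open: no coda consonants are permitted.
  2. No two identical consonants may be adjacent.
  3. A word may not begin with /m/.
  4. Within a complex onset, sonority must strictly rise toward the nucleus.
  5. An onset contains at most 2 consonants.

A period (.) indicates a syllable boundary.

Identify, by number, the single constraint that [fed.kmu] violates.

[fed.kmu]: syllable 1 coda /d/ has 1 consonant (> 0).
This is a violation of constraint 1: "Syllables are open: no coda consonants are permitted."
The remaining constraints (2, 3, 4, 5) are satisfied.

1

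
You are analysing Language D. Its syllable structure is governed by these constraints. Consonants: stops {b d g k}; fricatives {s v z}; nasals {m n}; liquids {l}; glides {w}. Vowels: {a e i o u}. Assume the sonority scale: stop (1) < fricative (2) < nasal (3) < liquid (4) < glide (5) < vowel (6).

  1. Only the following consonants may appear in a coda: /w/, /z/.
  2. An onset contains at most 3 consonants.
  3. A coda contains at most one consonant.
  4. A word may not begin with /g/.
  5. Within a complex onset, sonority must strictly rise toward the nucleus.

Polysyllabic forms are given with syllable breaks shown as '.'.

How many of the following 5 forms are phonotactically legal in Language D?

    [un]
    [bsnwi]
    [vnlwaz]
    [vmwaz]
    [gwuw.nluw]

[un] — violates constraint 1: syllable 1 coda contains /n/, which is not a licensed coda consonant → phonotactically illegal
[bsnwi] — violates constraint 2: syllable 1 onset /bsnw/ has 4 consonants (> 3) → phonotactically illegal
[vnlwaz] — violates constraint 2: syllable 1 onset /vnlw/ has 4 consonants (> 3) → phonotactically illegal
[vmwaz] — σ1 onset /vmw/ (2→3→5 rises), coda /z/ ok → phonotactically legal
[gwuw.nluw] — violates constraint 4: word begins with /g/ → phonotactically illegal
Phonotactically legal: [vmwaz] → 1.

1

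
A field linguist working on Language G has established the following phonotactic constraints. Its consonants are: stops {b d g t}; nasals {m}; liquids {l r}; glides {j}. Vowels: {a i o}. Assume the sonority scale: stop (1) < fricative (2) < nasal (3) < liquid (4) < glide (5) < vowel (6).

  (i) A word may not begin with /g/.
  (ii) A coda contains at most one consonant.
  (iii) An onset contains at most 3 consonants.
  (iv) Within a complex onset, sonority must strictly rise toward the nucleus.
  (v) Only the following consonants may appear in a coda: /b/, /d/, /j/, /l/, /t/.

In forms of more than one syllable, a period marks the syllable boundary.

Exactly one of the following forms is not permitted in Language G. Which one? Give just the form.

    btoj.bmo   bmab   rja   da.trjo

btoj.bmo

btoj.bmo — violates constraint (iv): syllable 1 onset /bt/: /b/ (stop, 1) → /t/ (stop, 1) does not rise → not permitted
bmab — σ1 onset /bm/ (1→3 rises), coda /b/ ok → permitted
rja — σ1 onset /rj/ (4→5 rises), coda /∅/ ok → permitted
da.trjo — σ1 onset /d/, coda /∅/ ok; σ2 onset /trj/ (1→4→5 rises), coda /∅/ ok → permitted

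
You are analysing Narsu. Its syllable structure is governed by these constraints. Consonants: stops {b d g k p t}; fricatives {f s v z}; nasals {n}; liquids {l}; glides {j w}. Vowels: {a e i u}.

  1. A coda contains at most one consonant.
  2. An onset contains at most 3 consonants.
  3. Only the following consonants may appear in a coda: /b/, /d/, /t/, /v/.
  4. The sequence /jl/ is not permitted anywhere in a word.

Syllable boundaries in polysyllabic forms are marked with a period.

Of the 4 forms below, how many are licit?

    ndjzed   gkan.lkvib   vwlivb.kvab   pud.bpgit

ndjzed — violates constraint 2: syllable 1 onset /ndjz/ has 4 consonants (> 3) → illicit
gkan.lkvib — violates constraint 3: syllable 1 coda contains /n/, which is not a licensed coda consonant → illicit
vwlivb.kvab — violates constraint 1: syllable 1 coda /vb/ has 2 consonants (> 1) → illicit
pud.bpgit — σ1 onset /p/, coda /d/ ok; σ2 onset /bpg/ (3C), coda /t/ ok → licit
Licit: pud.bpgit → 1.

1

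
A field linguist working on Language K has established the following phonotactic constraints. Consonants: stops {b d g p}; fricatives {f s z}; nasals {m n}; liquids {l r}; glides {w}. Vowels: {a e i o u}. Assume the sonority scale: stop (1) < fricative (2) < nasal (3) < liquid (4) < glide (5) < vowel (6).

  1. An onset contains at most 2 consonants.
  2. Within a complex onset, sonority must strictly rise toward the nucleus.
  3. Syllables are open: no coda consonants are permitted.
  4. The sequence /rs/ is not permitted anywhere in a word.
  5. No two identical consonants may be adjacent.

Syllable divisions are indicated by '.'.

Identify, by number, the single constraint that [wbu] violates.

[wbu]: syllable 1 onset /wb/: /w/ (glide, 5) → /b/ (stop, 1) does not rise.
This is a violation of constraint 2: "Within a complex onset, sonority must strictly rise toward the nucleus."
The remaining constraints (1, 3, 4, 5) are satisfied.

2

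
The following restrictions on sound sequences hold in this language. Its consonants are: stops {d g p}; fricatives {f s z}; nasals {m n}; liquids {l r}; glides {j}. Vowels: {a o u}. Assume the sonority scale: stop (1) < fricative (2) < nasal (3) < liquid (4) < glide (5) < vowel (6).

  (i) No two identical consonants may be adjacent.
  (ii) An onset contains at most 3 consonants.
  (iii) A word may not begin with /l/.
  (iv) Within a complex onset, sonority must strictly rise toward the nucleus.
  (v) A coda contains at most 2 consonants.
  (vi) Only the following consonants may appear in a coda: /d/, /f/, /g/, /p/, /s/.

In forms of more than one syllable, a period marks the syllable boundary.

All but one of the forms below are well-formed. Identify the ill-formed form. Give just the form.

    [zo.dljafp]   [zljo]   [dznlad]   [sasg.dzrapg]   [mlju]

[dznlad]

[zo.dljafp] — σ1 onset /z/, coda /∅/ ok; σ2 onset /dlj/ (1→4→5 rises), coda /fp/ (2C) ok → well-formed
[zljo] — σ1 onset /zlj/ (2→4→5 rises), coda /∅/ ok → well-formed
[dznlad] — violates constraint (ii): syllable 1 onset /dznl/ has 4 consonants (> 3) → ill-formed
[sasg.dzrapg] — σ1 onset /s/, coda /sg/ (2C) ok; σ2 onset /dzr/ (1→2→4 rises), coda /pg/ (2C) ok → well-formed
[mlju] — σ1 onset /mlj/ (3→4→5 rises), coda /∅/ ok → well-formed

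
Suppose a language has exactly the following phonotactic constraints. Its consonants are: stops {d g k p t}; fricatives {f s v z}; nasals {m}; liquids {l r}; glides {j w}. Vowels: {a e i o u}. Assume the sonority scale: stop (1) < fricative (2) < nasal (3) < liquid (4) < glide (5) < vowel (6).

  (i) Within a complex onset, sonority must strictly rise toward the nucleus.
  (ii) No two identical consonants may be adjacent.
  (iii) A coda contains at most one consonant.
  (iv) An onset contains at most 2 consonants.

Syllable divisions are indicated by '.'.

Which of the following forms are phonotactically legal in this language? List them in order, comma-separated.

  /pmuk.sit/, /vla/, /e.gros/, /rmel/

/pmuk.sit/ — σ1 onset /pm/ (1→3 rises), coda /k/ ok; σ2 onset /s/, coda /t/ ok → phonotactically legal
/vla/ — σ1 onset /vl/ (2→4 rises), coda /∅/ ok → phonotactically legal
/e.gros/ — σ1 onset /∅/, coda /∅/ ok; σ2 onset /gr/ (1→4 rises), coda /s/ ok → phonotactically legal
/rmel/ — violates constraint (i): syllable 1 onset /rm/: /r/ (liquid, 4) → /m/ (nasal, 3) does not rise → phonotactically illegal

/pmuk.sit/, /vla/, /e.gros/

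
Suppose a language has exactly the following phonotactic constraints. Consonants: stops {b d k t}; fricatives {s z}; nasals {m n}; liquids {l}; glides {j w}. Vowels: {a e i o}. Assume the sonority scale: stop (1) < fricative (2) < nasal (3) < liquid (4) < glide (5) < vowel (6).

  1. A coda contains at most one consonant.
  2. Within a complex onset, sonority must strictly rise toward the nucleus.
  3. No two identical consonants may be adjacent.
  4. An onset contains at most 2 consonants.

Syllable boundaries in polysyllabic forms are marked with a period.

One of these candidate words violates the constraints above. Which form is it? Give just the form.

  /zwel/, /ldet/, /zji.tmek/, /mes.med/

/zwel/ — σ1 onset /zw/ (2→5 rises), coda /l/ ok → licit
/ldet/ — violates constraint 2: syllable 1 onset /ld/: /l/ (liquid, 4) → /d/ (stop, 1) does not rise → illicit
/zji.tmek/ — σ1 onset /zj/ (2→5 rises), coda /∅/ ok; σ2 onset /tm/ (1→3 rises), coda /k/ ok → licit
/mes.med/ — σ1 onset /m/, coda /s/ ok; σ2 onset /m/, coda /d/ ok → licit

/ldet/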